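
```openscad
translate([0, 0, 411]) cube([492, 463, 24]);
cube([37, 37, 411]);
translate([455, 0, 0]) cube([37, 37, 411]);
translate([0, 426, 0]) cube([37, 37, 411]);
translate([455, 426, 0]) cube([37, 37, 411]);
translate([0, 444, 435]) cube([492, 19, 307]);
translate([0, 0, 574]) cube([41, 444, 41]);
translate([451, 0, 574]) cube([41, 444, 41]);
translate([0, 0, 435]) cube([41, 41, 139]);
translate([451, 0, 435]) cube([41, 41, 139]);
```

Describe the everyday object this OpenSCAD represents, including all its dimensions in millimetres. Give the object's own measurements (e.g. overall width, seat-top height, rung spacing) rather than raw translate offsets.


A chair. The seat is a 492×463×24 mm slab with its top at z = 435 mm, on four 37×37 mm corner legs (flush with the seat edges, standing on z = 0). A flat backrest 19 mm thick, 307 mm tall, spans the full seat width and rises from the seat top along its +y edge, rear face flush with the rear of the seat. Two armrests of 41×41 mm section run along each side from the seat's front edge to the front of the backrest, top faces 180 mm above the seat top and outer faces flush with the seat's x-edges; a 41×41 mm post under the front of each armrest stands on the seat at the front corner.


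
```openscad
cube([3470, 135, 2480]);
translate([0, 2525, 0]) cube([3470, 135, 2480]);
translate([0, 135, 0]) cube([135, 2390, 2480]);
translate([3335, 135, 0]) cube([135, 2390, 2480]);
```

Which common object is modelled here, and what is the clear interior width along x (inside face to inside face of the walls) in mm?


A house (or room) frame. The interior width is 3200 mm.

Four 2480 mm walls enclosing a rectangle with no floor or roof — a room or house frame. Outside width is 3470 mm and wall thickness is 135 mm, so the interior width is 3470 − 2 × 135 = 3200 mm.


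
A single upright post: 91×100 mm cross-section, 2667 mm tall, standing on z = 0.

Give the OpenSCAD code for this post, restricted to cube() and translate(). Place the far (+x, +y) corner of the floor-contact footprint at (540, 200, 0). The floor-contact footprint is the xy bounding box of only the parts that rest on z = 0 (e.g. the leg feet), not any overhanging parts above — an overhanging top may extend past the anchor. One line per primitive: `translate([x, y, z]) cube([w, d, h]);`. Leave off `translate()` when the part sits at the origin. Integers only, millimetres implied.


translate([449, 100, 0]) cube([91, 100, 2667]);


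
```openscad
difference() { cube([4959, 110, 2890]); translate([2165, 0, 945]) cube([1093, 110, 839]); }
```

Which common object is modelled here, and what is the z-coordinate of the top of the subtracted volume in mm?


A wall with a window opening. The window head height is 1784 mm.

A wall with a rectangular opening subtracted — a window. Sill at z = 945, opening 839 mm tall, so the head is at 945 + 839 = 1784 mm.


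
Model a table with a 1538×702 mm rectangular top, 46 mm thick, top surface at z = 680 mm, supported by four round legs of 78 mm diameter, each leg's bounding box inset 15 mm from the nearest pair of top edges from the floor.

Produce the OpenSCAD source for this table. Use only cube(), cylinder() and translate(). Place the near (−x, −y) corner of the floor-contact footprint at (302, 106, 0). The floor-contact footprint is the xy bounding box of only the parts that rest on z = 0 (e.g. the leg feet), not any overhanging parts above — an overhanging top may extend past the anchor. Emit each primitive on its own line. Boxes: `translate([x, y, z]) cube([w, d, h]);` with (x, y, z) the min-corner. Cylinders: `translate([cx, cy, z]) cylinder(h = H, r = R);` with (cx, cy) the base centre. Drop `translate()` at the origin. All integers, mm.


// leg_h = 680 - 46 = 634
translate([287, 91, 634]) cube([1538, 702, 46]);
translate([341, 145, 0]) cylinder(h = 634, r = 39);
translate([1771, 145, 0]) cylinder(h = 634, r = 39);
translate([341, 739, 0]) cylinder(h = 634, r = 39);
translate([1771, 739, 0]) cylinder(h = 634, r = 39);


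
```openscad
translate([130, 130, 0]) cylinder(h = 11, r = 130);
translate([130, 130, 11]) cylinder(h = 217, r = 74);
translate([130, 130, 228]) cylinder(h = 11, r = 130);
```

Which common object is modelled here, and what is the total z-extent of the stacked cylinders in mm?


A spool. The overall height is 239 mm.

Three coaxial cylinders, large–small–large — a spool. Two 11 mm flanges and a 217 mm core give 11 + 217 + 11 = 239 mm.


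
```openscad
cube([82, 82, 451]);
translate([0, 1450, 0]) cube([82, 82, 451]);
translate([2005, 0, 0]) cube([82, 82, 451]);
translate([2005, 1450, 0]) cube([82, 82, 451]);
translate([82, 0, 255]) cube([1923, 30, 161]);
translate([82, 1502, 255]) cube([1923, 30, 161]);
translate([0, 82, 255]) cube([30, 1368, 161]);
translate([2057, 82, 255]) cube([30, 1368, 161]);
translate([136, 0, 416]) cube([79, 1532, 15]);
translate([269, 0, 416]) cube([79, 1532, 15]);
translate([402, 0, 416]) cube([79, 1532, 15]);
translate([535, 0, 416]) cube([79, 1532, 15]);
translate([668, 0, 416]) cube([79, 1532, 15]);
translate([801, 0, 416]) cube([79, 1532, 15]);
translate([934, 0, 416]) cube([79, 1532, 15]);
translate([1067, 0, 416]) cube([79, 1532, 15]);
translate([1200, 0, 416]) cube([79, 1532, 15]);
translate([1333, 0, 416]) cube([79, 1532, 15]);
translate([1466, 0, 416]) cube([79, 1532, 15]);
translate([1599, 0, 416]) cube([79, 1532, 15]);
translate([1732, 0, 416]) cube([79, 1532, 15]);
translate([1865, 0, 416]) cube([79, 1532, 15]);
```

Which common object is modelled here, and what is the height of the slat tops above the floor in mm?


A bed frame. The slat-top height is 431 mm.

Four posts, four rails, and a row of slats — a bed frame. Slats sit on the rails at z = 255 + 161 = 416; with slat thickness 15, the top is 431 mm.


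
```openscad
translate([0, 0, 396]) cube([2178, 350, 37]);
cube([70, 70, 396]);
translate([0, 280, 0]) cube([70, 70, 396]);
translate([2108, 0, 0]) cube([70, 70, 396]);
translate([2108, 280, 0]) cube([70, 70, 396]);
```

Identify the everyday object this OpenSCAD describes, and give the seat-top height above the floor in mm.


A bench. The seat-top height is 433 mm.

A long slab on four corner posts — a bench. The slab sits at z = 396 with thickness 37, so the top is 396 + 37 = 433 mm.


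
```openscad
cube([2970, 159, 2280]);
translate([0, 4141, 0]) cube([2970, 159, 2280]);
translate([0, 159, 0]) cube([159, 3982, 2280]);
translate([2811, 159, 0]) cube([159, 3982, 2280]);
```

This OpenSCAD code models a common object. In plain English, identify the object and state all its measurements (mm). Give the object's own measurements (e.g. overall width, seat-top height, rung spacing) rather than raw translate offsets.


The wall frame of a small rectangular building: four walls, each 2280 mm tall and 159 mm thick, enclosing a footprint 2970 mm (x) by 4300 mm (y) outside-to-outside, with no floor or roof. The front and back walls (the −y and +y sides) span the full width; the two side walls fit between them.


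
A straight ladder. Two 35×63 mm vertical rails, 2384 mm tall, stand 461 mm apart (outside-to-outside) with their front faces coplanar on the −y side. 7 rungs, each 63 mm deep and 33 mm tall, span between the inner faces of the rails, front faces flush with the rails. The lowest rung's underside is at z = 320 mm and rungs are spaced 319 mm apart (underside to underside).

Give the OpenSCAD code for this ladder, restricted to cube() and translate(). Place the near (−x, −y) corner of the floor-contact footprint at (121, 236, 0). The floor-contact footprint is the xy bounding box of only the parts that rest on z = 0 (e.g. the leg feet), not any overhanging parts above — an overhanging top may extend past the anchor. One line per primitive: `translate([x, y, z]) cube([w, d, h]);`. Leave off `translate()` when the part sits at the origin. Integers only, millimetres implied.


translate([121, 236, 0]) cube([35, 63, 2384]);
translate([547, 236, 0]) cube([35, 63, 2384]);
translate([156, 236, 320]) cube([391, 63, 33]);
translate([156, 236, 639]) cube([391, 63, 33]);
translate([156, 236, 958]) cube([391, 63, 33]);
translate([156, 236, 1277]) cube([391, 63, 33]);
translate([156, 236, 1596]) cube([391, 63, 33]);
translate([156, 236, 1915]) cube([391, 63, 33]);
translate([156, 236, 2234]) cube([391, 63, 33]);


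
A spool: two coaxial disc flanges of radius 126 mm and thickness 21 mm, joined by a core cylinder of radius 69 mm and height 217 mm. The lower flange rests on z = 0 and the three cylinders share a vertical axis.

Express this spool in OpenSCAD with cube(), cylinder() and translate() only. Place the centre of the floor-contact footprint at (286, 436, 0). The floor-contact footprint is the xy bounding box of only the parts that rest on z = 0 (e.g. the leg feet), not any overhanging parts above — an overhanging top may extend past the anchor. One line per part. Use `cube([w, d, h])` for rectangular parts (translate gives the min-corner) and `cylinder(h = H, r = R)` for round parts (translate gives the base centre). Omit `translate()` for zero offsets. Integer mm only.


translate([286, 436, 0]) cylinder(h = 21, r = 126);
translate([286, 436, 21]) cylinder(h = 217, r = 69);
translate([286, 436, 238]) cylinder(h = 21, r = 126);


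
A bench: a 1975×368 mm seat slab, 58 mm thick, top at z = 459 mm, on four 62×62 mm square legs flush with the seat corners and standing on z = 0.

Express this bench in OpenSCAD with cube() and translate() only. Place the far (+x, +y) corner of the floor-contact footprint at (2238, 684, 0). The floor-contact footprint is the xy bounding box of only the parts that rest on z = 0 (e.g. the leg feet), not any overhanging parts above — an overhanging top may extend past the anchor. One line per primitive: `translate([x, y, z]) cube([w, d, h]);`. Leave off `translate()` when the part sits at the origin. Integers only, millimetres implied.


translate([263, 316, 401]) cube([1975, 368, 58]);
translate([263, 316, 0]) cube([62, 62, 401]);
translate([263, 622, 0]) cube([62, 62, 401]);
translate([2176, 316, 0]) cube([62, 62, 401]);
translate([2176, 622, 0]) cube([62, 62, 401]);


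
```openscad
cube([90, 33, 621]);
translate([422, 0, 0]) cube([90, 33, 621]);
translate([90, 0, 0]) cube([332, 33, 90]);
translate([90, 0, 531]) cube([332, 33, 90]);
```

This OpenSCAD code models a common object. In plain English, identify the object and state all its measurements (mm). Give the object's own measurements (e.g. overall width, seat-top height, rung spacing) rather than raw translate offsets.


A rectangular picture frame lying in the x–z plane (depth along y). The opening is 332 mm wide (x) by 441 mm tall (z), surrounded by a border 90 mm wide on all four sides. The frame is 33 mm deep and is made of two full-height vertical stiles with two horizontal rails fitted between them.


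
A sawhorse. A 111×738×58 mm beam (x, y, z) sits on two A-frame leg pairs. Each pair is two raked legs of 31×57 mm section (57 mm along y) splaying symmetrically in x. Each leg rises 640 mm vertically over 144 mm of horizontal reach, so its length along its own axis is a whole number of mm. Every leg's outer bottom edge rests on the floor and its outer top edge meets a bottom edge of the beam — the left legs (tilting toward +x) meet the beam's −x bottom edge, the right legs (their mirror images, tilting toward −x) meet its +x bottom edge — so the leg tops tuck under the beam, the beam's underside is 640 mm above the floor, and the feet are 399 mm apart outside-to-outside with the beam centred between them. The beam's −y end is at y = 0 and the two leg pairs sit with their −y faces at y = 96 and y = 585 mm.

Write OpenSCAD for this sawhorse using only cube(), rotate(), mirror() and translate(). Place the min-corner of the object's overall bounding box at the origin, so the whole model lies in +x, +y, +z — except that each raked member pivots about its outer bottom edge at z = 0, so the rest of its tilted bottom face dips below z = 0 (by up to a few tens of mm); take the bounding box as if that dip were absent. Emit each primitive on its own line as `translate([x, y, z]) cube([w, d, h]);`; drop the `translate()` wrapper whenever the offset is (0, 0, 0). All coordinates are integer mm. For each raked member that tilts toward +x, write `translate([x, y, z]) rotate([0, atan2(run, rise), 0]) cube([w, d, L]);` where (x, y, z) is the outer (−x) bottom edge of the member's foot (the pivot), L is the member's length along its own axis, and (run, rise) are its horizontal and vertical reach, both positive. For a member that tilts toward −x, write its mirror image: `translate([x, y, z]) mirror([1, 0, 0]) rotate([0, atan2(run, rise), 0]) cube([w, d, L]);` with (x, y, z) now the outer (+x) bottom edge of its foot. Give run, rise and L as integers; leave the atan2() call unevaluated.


translate([144, 0, 640]) cube([111, 738, 58]);
translate([0, 96, 0]) rotate([0, atan2(144, 640), 0]) cube([31, 57, 656]);
translate([399, 96, 0]) mirror([1, 0, 0]) rotate([0, atan2(144, 640), 0]) cube([31, 57, 656]);
translate([0, 585, 0]) rotate([0, atan2(144, 640), 0]) cube([31, 57, 656]);
translate([399, 585, 0]) mirror([1, 0, 0]) rotate([0, atan2(144, 640), 0]) cube([31, 57, 656]);


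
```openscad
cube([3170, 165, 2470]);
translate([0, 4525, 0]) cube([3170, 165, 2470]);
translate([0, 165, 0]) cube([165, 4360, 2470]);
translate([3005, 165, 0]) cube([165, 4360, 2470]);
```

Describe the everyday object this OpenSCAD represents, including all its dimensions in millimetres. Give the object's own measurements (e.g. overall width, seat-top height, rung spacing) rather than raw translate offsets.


The wall frame of a small rectangular building: four walls, each 2470 mm tall and 165 mm thick, enclosing a footprint 3170 mm (x) by 4690 mm (y) outside-to-outside, with no floor or roof. The front and back walls (the −y and +y sides) span the full width; the two side walls fit between them.


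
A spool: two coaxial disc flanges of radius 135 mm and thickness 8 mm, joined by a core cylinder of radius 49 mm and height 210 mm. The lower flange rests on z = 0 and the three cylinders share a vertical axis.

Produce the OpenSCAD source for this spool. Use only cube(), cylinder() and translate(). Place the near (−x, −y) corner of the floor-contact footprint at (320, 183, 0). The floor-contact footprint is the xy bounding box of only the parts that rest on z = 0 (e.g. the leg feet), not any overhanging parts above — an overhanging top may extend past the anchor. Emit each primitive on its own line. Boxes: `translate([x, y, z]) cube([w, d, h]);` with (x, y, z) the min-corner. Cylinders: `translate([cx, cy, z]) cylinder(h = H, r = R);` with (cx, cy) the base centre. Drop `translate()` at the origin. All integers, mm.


translate([455, 318, 0]) cylinder(h = 8, r = 135);
translate([455, 318, 8]) cylinder(h = 210, r = 49);
translate([455, 318, 218]) cylinder(h = 8, r = 135);


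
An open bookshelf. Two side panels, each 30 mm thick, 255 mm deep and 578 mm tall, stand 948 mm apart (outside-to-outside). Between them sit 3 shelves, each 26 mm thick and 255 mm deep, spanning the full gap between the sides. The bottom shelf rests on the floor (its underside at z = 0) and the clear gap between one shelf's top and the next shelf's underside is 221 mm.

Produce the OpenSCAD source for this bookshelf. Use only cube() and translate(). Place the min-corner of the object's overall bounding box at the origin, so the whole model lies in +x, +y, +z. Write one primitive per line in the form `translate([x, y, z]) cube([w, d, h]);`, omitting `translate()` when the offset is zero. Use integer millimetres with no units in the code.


cube([30, 255, 578]);
translate([918, 0, 0]) cube([30, 255, 578]);
translate([30, 0, 0]) cube([888, 255, 26]);
translate([30, 0, 247]) cube([888, 255, 26]);
translate([30, 0, 494]) cube([888, 255, 26]);


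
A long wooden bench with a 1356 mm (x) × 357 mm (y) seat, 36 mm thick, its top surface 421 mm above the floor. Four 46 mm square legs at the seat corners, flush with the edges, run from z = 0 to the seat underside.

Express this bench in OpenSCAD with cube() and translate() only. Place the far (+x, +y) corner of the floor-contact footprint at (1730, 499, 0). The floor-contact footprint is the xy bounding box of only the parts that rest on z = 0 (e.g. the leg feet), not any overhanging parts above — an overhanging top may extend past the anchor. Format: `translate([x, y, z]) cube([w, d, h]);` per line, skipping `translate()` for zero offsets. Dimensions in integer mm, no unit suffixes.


translate([374, 142, 385]) cube([1356, 357, 36]);
translate([374, 142, 0]) cube([46, 46, 385]);
translate([374, 453, 0]) cube([46, 46, 385]);
translate([1684, 142, 0]) cube([46, 46, 385]);
translate([1684, 453, 0]) cube([46, 46, 385]);


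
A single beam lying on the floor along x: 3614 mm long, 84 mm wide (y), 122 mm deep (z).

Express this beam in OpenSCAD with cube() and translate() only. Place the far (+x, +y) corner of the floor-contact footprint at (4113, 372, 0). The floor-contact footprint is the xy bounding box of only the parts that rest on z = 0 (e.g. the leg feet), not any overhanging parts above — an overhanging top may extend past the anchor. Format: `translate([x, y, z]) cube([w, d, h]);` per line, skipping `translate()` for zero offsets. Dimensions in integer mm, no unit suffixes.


translate([499, 288, 0]) cube([3614, 84, 122]);


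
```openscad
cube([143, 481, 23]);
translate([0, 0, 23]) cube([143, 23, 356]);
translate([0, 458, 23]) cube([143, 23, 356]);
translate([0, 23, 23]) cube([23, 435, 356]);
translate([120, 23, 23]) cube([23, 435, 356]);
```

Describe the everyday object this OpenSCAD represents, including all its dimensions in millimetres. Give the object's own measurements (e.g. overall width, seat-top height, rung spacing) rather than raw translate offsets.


An open-topped rectangular box: outside dimensions 143×481×379 mm, with a uniform wall and base thickness of 23 mm. The base is a full 143×481 slab on the floor; four walls sit on top of the base. The front and back walls (the −y and +y sides) span the full width; the two side walls fit between them.


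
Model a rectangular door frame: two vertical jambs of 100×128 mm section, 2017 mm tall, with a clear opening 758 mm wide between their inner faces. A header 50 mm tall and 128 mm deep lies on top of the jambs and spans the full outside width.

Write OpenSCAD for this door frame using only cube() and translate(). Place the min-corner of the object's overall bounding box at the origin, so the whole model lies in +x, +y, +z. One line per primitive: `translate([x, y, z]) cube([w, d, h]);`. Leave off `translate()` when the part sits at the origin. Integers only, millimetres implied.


cube([100, 128, 2017]);
translate([858, 0, 0]) cube([100, 128, 2017]);
translate([0, 0, 2017]) cube([958, 128, 50]);


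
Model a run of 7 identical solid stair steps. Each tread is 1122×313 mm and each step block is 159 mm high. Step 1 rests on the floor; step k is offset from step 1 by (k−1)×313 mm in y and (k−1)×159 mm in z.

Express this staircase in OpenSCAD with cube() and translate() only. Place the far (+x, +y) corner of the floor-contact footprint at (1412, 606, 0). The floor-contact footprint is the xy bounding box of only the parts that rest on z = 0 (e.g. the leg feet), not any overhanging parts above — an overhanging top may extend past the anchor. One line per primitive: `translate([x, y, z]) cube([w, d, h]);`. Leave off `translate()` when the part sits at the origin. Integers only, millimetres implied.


translate([290, 293, 0]) cube([1122, 313, 159]);
translate([290, 606, 159]) cube([1122, 313, 159]);
translate([290, 919, 318]) cube([1122, 313, 159]);
translate([290, 1232, 477]) cube([1122, 313, 159]);
translate([290, 1545, 636]) cube([1122, 313, 159]);
translate([290, 1858, 795]) cube([1122, 313, 159]);
translate([290, 2171, 954]) cube([1122, 313, 159]);


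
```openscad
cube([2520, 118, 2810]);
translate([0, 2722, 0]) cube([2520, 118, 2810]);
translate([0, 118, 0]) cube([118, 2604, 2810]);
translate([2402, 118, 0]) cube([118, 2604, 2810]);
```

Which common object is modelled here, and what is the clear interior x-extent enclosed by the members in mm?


A house (or room) frame. The interior width is 2284 mm.

Four 2810 mm walls enclosing a rectangle with no floor or roof — a room or house frame. Outside width is 2520 mm and wall thickness is 118 mm, so the interior width is 2520 − 2 × 118 = 2284 mm.


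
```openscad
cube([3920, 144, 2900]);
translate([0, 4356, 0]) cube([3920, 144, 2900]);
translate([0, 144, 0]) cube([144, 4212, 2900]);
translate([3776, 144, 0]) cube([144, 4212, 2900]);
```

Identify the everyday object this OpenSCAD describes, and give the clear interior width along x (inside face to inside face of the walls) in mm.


A house (or room) frame. The interior width is 3632 mm.

Four 2900 mm walls enclosing a rectangle with no floor or roof — a room or house frame. Outside width is 3920 mm and wall thickness is 144 mm, so the interior width is 3920 − 2 × 144 = 3632 mm.


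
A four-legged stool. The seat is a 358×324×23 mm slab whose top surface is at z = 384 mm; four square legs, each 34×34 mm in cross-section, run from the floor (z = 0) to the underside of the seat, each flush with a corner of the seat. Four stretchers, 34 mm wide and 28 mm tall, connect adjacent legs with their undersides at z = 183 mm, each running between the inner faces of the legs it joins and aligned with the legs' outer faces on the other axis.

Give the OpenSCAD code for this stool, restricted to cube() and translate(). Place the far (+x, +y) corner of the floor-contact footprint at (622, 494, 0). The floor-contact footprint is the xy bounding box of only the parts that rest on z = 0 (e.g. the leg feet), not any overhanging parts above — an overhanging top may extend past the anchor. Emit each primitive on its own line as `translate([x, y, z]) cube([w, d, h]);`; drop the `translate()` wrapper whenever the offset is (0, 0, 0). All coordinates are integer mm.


translate([264, 170, 361]) cube([358, 324, 23]);
translate([264, 170, 0]) cube([34, 34, 361]);
translate([588, 170, 0]) cube([34, 34, 361]);
translate([264, 460, 0]) cube([34, 34, 361]);
translate([588, 460, 0]) cube([34, 34, 361]);
translate([298, 170, 183]) cube([290, 34, 28]);
translate([298, 460, 183]) cube([290, 34, 28]);
translate([264, 204, 183]) cube([34, 256, 28]);
translate([588, 204, 183]) cube([34, 256, 28]);


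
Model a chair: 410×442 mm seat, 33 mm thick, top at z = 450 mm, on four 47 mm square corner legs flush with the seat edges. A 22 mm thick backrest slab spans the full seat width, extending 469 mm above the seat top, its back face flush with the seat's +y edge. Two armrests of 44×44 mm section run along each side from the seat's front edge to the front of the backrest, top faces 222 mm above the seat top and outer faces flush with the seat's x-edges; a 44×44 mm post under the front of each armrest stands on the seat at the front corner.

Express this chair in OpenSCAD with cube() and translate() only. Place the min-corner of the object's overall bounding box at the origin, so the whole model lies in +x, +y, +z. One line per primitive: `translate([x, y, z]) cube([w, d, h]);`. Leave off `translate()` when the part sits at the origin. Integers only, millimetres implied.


// leg_h = 450 - 33 = 417
// arm post h = 222 - 44 = 178
translate([0, 0, 417]) cube([410, 442, 33]);
cube([47, 47, 417]);
translate([363, 0, 0]) cube([47, 47, 417]);
translate([0, 395, 0]) cube([47, 47, 417]);
translate([363, 395, 0]) cube([47, 47, 417]);
translate([0, 420, 450]) cube([410, 22, 469]);
translate([0, 0, 628]) cube([44, 420, 44]);
translate([366, 0, 628]) cube([44, 420, 44]);
translate([0, 0, 450]) cube([44, 44, 178]);
translate([366, 0, 450]) cube([44, 44, 178]);


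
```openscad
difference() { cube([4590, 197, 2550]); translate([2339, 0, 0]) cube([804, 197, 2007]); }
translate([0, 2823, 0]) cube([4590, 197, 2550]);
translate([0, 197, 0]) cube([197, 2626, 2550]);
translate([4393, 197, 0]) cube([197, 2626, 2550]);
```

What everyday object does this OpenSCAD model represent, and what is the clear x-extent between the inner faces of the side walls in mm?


A single room. The interior width is 4196 mm.

Four walls enclosing a rectangle with a door in the front wall — a room. Outside width 4590 minus two 197 mm walls gives 4196 mm.


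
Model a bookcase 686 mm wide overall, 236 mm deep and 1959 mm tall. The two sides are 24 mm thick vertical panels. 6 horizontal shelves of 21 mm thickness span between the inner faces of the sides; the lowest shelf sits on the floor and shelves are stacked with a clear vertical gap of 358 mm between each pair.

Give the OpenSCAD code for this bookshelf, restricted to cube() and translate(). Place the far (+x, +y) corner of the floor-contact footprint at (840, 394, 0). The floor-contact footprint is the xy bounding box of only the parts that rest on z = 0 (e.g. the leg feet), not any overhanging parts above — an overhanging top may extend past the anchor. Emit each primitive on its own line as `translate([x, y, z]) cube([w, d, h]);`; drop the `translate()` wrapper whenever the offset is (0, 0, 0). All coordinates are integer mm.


translate([154, 158, 0]) cube([24, 236, 1959]);
translate([816, 158, 0]) cube([24, 236, 1959]);
translate([178, 158, 0]) cube([638, 236, 21]);
translate([178, 158, 379]) cube([638, 236, 21]);
translate([178, 158, 758]) cube([638, 236, 21]);
translate([178, 158, 1137]) cube([638, 236, 21]);
translate([178, 158, 1516]) cube([638, 236, 21]);
translate([178, 158, 1895]) cube([638, 236, 21]);


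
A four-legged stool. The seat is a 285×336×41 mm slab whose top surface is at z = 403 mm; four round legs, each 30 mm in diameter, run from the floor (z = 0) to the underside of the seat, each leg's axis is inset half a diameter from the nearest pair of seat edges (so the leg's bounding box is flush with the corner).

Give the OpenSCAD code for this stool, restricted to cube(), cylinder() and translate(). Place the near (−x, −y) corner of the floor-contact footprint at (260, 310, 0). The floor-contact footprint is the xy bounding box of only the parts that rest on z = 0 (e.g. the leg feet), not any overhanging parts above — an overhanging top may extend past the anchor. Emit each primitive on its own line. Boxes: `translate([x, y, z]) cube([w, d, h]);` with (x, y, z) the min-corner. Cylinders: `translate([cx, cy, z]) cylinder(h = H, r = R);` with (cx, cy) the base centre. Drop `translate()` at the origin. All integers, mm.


translate([260, 310, 362]) cube([285, 336, 41]);
translate([275, 325, 0]) cylinder(h = 362, r = 15);
translate([530, 325, 0]) cylinder(h = 362, r = 15);
translate([275, 631, 0]) cylinder(h = 362, r = 15);
translate([530, 631, 0]) cylinder(h = 362, r = 15);


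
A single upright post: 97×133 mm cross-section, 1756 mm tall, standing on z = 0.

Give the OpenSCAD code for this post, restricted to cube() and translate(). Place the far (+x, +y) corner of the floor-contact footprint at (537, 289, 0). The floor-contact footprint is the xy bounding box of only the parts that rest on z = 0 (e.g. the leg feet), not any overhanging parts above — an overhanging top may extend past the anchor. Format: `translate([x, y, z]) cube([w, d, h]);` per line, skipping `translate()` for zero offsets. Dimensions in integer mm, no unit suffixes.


translate([440, 156, 0]) cube([97, 133, 1756]);


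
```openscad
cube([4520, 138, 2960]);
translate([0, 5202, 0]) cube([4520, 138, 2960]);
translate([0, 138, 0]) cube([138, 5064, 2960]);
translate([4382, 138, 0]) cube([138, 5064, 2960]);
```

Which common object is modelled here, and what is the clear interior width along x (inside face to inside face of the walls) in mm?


A house (or room) frame. The interior width is 4244 mm.

Four 2960 mm walls enclosing a rectangle with no floor or roof — a room or house frame. Outside width is 4520 mm and wall thickness is 138 mm, so the interior width is 4520 − 2 × 138 = 4244 mm.


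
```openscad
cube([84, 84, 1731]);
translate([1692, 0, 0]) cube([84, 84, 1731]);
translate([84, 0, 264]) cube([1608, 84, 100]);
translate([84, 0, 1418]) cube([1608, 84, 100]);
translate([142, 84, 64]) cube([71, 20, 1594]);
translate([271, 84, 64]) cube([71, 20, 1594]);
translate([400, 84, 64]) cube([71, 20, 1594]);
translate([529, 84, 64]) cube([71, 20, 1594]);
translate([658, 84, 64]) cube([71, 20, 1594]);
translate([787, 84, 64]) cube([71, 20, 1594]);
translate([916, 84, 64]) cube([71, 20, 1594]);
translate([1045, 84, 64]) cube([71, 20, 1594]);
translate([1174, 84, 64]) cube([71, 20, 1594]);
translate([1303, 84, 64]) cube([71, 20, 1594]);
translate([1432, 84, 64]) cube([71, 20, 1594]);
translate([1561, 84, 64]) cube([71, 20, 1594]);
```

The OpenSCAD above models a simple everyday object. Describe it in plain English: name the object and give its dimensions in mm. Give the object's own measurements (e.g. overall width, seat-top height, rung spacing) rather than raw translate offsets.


A fence section. Two 84×84 mm posts, 1731 mm tall, stand on the floor with a clear span of 1608 mm between their inner faces. Two horizontal rails of 84×100 mm section span the gap between the posts with their undersides at z = 264 mm and z = 1418 mm, flush with the posts' −y face. 12 pickets, each 71 mm wide, 20 mm thick and 1594 mm tall, are fixed to the +y face of the rails with their bottoms at z = 64 mm, spaced across the span with a 58 mm gap after the −x post and between neighbouring pickets, with 60 mm left before the +x post.


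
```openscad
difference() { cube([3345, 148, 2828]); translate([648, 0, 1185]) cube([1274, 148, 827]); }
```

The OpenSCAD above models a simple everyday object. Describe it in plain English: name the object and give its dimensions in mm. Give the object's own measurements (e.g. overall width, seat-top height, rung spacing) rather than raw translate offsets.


A wall 3345 mm long (x), 148 mm thick (y), 2828 mm tall, with a rectangular window opening cut through it. The opening is 1274 mm wide and 827 mm tall; its sill is at z = 1185 mm and its near (−x) edge is 648 mm from the wall's −x end. The opening passes through the full wall thickness.


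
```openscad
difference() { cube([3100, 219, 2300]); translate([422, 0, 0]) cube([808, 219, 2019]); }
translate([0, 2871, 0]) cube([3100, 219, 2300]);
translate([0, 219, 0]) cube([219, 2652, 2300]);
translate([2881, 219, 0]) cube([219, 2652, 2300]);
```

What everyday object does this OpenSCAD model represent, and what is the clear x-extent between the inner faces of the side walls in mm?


A single room. The interior width is 2662 mm.

Four walls enclosing a rectangle with a door in the front wall — a room. Outside width 3100 minus two 219 mm walls gives 2662 mm.


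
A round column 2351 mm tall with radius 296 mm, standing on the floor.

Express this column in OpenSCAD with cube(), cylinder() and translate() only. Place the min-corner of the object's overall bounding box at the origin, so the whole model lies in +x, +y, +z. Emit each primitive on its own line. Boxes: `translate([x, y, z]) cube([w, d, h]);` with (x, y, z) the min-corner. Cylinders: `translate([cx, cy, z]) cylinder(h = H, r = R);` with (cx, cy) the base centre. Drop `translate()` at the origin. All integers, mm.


translate([296, 296, 0]) cylinder(h = 2351, r = 296);


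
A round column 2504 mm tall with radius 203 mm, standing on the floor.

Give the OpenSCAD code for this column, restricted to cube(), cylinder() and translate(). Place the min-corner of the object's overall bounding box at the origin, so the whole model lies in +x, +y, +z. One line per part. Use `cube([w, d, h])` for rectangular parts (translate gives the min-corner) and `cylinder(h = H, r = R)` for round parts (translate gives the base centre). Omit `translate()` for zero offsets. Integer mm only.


translate([203, 203, 0]) cylinder(h = 2504, r = 203);


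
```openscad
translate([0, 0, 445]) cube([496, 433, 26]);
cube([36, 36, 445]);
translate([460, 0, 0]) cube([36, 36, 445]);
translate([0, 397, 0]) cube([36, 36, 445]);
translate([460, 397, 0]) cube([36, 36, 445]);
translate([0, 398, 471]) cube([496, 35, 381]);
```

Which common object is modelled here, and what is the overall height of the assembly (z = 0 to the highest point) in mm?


A chair. The overall height is 852 mm.

A slab on four corner posts with a tall panel at the back — a chair. The seat slab sits at z = 445 with thickness 26, and the 381 mm backrest starts at the seat top, so the overall height is 445 + 26 + 381 = 852 mm.


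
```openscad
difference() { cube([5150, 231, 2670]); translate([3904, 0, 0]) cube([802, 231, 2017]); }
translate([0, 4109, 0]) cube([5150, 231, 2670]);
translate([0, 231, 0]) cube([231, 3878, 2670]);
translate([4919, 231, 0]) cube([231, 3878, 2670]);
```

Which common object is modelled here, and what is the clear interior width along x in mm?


A single room. The interior width is 4688 mm.

Four walls enclosing a rectangle with a door in the front wall — a room. Outside width 5150 minus two 231 mm walls gives 4688 mm.


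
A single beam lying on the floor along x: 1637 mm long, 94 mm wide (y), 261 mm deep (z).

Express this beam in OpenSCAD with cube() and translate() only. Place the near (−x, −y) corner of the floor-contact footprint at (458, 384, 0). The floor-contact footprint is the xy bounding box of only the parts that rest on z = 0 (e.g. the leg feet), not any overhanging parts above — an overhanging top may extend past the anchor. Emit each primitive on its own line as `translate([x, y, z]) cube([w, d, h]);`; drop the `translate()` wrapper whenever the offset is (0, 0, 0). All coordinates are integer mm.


translate([458, 384, 0]) cube([1637, 94, 261]);


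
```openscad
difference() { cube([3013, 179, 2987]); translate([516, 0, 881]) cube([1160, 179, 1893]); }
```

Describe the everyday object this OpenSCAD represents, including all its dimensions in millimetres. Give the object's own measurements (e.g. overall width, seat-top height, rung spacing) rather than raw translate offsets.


A wall 3013 mm long (x), 179 mm thick (y), 2987 mm tall, with a rectangular window opening cut through it. The opening is 1160 mm wide and 1893 mm tall; its sill is at z = 881 mm and its near (−x) edge is 516 mm from the wall's −x end. The opening passes through the full wall thickness.


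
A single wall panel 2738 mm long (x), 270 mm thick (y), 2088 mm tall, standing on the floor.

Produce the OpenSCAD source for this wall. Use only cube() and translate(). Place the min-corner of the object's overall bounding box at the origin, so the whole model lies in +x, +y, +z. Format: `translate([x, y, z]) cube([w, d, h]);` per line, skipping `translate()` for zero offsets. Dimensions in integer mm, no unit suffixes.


cube([2738, 270, 2088]);


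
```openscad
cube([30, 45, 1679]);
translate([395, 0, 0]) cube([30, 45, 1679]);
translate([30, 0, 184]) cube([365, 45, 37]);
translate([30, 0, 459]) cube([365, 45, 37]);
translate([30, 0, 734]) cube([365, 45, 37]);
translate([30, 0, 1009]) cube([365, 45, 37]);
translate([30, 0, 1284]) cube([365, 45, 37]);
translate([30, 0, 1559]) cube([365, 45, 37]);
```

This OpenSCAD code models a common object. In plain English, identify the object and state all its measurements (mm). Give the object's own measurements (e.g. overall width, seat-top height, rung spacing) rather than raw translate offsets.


A straight ladder. Two 30×45 mm vertical rails, 1679 mm tall, stand 425 mm apart (outside-to-outside) with their front faces coplanar on the −y side. 6 rungs, each 45 mm deep and 37 mm tall, span between the inner faces of the rails, front faces flush with the rails. The lowest rung's underside is at z = 184 mm and rungs are spaced 275 mm apart (underside to underside).


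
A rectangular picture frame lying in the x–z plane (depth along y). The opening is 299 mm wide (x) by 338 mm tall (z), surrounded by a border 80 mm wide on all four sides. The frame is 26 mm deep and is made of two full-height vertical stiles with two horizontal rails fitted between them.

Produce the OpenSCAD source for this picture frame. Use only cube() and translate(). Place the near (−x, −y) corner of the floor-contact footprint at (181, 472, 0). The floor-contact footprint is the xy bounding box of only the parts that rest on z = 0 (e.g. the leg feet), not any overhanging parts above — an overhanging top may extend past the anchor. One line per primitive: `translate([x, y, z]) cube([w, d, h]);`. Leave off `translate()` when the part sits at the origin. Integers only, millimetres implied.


translate([181, 472, 0]) cube([80, 26, 498]);
translate([560, 472, 0]) cube([80, 26, 498]);
translate([261, 472, 0]) cube([299, 26, 80]);
translate([261, 472, 418]) cube([299, 26, 80]);


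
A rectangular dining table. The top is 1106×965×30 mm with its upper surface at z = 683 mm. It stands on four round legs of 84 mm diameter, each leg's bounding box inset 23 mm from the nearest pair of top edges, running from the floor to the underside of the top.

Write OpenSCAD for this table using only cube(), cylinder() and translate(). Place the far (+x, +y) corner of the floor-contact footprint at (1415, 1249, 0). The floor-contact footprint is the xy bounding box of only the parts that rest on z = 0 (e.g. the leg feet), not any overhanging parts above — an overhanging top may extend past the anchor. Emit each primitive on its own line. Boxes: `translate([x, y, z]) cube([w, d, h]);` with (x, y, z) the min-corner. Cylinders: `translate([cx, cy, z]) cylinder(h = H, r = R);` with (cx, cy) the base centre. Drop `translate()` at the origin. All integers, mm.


translate([332, 307, 653]) cube([1106, 965, 30]);
translate([397, 372, 0]) cylinder(h = 653, r = 42);
translate([1373, 372, 0]) cylinder(h = 653, r = 42);
translate([397, 1207, 0]) cylinder(h = 653, r = 42);
translate([1373, 1207, 0]) cylinder(h = 653, r = 42);


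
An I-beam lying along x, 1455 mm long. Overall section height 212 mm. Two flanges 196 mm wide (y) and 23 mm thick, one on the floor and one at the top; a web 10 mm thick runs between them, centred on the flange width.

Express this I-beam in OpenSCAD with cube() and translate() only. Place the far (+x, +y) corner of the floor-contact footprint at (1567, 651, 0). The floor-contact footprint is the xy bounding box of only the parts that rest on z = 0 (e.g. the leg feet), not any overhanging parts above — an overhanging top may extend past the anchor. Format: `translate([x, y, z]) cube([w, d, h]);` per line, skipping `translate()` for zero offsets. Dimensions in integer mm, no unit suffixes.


translate([112, 455, 0]) cube([1455, 196, 23]);
translate([112, 548, 23]) cube([1455, 10, 166]);
translate([112, 455, 189]) cube([1455, 196, 23]);


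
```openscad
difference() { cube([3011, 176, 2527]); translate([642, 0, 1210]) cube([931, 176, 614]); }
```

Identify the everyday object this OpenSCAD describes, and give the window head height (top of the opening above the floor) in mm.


A wall with a window opening. The window head height is 1824 mm.

A wall with a rectangular opening subtracted — a window. Sill at z = 1210, opening 614 mm tall, so the head is at 1210 + 614 = 1824 mm.


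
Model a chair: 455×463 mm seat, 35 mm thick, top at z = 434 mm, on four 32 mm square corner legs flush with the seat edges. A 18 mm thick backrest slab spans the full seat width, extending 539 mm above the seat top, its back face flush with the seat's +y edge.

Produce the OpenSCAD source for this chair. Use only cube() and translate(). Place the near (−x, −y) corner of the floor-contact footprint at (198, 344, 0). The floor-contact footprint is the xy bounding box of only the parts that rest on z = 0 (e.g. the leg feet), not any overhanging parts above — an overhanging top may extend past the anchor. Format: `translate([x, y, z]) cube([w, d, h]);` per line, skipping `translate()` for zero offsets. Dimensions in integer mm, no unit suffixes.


translate([198, 344, 399]) cube([455, 463, 35]);
translate([198, 344, 0]) cube([32, 32, 399]);
translate([621, 344, 0]) cube([32, 32, 399]);
translate([198, 775, 0]) cube([32, 32, 399]);
translate([621, 775, 0]) cube([32, 32, 399]);
translate([198, 789, 434]) cube([455, 18, 539]);
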